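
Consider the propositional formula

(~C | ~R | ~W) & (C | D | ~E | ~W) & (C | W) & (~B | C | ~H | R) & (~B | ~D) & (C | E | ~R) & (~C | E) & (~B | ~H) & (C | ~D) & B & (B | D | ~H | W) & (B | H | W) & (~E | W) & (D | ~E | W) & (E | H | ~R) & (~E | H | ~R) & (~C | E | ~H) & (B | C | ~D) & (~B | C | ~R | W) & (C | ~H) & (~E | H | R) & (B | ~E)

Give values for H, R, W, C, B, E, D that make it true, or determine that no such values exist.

H=F, R=F, W=T, C=F, B=T, E=F, D=F

Unit clause (B) forces B = True.
In (~B | ~D) only ~D is left, so D = False.
In (~B | ~H) only ~H is left, so H = False.
Set R = False.
  then (~E | H | R) forces E = False.
  then (~C | E) forces C = False.
  then (C | W) forces W = True.
All clauses satisfied.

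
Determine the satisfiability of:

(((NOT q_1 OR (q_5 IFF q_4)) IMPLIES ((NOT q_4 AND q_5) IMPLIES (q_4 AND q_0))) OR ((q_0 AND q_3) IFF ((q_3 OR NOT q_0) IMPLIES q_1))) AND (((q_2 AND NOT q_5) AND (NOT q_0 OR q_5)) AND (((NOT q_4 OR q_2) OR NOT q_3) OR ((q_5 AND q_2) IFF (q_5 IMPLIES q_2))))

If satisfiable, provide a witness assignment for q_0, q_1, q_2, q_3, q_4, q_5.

q_0: False, q_1: True, q_2: True, q_3: True, q_4: True, q_5: False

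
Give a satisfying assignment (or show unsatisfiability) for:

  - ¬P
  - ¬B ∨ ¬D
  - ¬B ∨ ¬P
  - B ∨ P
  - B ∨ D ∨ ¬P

D: False; B: True; P: False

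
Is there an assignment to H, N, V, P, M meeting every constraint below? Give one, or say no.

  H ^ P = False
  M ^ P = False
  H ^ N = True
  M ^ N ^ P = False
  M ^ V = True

H = True; N = False; V = False; P = True; M = True

H ^ P = T ^ T = False ✓
M ^ P = T ^ T = False ✓
H ^ N = T ^ F = True ✓
M ^ N ^ P = T ^ F ^ T = False ✓
M ^ V = T ^ F = True ✓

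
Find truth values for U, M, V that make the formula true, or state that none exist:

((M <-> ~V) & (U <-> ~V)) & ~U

U = False; M = False; V = True

  (M <-> ~V) & (U <-> ~V) = True
    M <-> ~V = True
      ~V = False
    U <-> ~V = True
      ~V = False
  ~U = True
Both conjuncts True, so the formula holds.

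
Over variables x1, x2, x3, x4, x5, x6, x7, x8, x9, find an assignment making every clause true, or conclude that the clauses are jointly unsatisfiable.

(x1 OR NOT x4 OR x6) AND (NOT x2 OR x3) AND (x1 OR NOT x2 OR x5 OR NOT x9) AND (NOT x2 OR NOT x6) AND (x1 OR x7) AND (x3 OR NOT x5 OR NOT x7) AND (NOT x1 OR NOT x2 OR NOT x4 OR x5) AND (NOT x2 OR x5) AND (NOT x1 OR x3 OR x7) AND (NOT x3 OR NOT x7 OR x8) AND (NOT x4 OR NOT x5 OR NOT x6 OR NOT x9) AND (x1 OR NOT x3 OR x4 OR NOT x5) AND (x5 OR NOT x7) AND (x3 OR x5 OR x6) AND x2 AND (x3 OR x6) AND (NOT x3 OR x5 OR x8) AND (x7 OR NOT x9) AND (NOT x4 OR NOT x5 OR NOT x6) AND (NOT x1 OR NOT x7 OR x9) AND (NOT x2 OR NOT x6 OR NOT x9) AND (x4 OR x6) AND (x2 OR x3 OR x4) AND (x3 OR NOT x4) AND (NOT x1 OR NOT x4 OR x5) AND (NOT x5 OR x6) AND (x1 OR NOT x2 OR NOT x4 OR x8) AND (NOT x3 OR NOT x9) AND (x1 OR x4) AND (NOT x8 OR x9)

Case x2 = True:
  (NOT x2 OR x3) forces x3 = True.
  (NOT x2 OR NOT x6) forces x6 = False.
  (NOT x2 OR x5) forces x5 = True.
  Clause (NOT x5 OR x6) is falsified — contradiction.
Case x2 = False:
  Clause (x2) is falsified — contradiction.
Both cases fail, so the formula is unsatisfiable.

Unsatisfiable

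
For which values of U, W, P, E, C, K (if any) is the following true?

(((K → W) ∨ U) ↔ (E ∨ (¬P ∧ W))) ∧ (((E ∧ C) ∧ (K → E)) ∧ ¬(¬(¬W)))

U: False; W: False; P: True; E: True; C: True; K: False

  ((K → W) ∨ U) ↔ (E ∨ (¬P ∧ W)) = True
    (K → W) ∨ U = True
      K → W = True
    E ∨ (¬P ∧ W) = True
      ¬P ∧ W = False
        ¬P = False
  ((E ∧ C) ∧ (K → E)) ∧ ¬(¬(¬W)) = True
    (E ∧ C) ∧ (K → E) = True
      E ∧ C = True
      K → E = True
    ¬(¬(¬W)) = True
      ¬(¬W) = False
        ¬W = True
Both conjuncts True, so the formula holds.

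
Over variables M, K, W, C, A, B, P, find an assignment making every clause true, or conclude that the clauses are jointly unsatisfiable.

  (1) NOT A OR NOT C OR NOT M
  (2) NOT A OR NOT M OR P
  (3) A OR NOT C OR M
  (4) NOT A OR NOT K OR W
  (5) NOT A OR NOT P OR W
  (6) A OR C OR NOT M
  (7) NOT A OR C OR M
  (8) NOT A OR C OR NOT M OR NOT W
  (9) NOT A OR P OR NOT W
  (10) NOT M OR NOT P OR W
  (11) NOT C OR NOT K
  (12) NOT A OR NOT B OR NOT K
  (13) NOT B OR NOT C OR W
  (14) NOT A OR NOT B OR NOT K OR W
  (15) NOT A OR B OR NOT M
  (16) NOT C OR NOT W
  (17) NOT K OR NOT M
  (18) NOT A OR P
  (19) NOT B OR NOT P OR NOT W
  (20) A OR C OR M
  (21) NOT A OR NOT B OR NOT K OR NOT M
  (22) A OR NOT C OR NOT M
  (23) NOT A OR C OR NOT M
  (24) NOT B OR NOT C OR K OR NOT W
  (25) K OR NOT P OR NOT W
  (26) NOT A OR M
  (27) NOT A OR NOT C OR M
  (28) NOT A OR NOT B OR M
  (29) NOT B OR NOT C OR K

Case M = True:
  (NOT K OR NOT M) forces K = False.
  If A = True:
    (NOT A OR NOT C OR NOT M) forces C = False.
    clause (NOT A OR C OR NOT M) is falsified.
  If A = False:
    (A OR C OR NOT M) forces C = True.
    clause (A OR NOT C OR NOT M) is falsified.
  Every sub-case reaches a contradiction.
Case M = False:
  (NOT A OR M) forces A = False.
  (A OR NOT C OR M) forces C = False.
  Clause (A OR C OR M) is falsified — contradiction.
Both cases fail, so the formula is unsatisfiable.

The formula is unsatisfiable.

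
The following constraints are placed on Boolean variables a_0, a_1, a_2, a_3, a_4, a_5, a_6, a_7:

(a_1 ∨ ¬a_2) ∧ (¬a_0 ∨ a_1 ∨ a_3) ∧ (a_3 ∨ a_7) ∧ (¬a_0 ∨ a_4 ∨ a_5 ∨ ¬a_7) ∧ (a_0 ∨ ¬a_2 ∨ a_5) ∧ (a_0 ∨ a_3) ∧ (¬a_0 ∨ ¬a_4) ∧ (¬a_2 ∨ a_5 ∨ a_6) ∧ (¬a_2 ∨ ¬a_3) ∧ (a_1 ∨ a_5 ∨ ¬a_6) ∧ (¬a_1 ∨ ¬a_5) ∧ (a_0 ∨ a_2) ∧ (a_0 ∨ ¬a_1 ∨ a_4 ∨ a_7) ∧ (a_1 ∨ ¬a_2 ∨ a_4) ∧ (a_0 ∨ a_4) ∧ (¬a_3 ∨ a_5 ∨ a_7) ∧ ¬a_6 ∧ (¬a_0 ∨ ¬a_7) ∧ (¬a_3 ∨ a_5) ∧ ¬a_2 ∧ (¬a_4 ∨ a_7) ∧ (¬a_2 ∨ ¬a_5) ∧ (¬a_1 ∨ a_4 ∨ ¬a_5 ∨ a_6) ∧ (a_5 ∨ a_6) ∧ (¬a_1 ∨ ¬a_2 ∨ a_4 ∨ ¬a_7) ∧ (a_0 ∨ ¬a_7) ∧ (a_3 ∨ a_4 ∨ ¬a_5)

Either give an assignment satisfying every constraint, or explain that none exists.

Unit clause (¬a_6) forces a_6 = False.
Unit clause (¬a_2) forces a_2 = False.
In (a_5 ∨ a_6) only a_5 is left, so a_5 = True.
In (¬a_1 ∨ ¬a_5) only ¬a_1 is left, so a_1 = False.
In (a_0 ∨ a_2) only a_0 is left, so a_0 = True.
In (¬a_0 ∨ ¬a_7) only ¬a_7 is left, so a_7 = False.
In (¬a_4 ∨ a_7) only ¬a_4 is left, so a_4 = False.
In (a_3 ∨ a_4 ∨ ¬a_5) only a_3 is left, so a_3 = True.
All clauses satisfied.

a_0 = True, a_1 = False, a_2 = False, a_3 = True, a_4 = False, a_5 = True, a_6 = False, a_7 = False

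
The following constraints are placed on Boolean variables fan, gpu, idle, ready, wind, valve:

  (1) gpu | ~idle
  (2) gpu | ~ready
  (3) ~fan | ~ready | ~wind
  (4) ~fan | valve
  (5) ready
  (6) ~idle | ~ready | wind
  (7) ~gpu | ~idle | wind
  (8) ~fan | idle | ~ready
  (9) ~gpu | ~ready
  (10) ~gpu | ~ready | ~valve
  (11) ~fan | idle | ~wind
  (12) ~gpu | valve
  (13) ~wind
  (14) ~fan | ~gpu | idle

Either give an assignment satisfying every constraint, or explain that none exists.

UNSATISFIABLE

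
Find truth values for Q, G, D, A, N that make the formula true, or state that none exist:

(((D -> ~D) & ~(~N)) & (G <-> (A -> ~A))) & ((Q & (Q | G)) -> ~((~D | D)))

Q=F, G=F, D=F, A=T, N=T

  ((D -> ~D) & ~(~N)) & (G <-> (A -> ~A)) = True
    (D -> ~D) & ~(~N) = True
      D -> ~D = True
        ~D = True
      ~(~N) = True
        ~N = False
    G <-> (A -> ~A) = True
      A -> ~A = False
        ~A = False
  (Q & (Q | G)) -> ~((~D | D)) = True
    Q & (Q | G) = False
      Q | G = False
    ~((~D | D)) = False
      ~D | D = True
        ~D = True
Both conjuncts True, so the formula holds.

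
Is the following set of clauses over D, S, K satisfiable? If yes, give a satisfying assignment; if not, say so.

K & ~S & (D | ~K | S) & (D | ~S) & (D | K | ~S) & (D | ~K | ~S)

D: True; S: False; K: True

Unit clause (K) forces K = True.
Unit clause (~S) forces S = False.
In (D | ~K | S) only D is left, so D = True.
Check each clause:
  (K): K holds.
  (~S): ~S holds.
  (D | ~K | S): D holds.
  (D | ~S): D holds.
  (D | K | ~S): D holds.
  (D | ~K | ~S): D holds.
All clauses satisfied.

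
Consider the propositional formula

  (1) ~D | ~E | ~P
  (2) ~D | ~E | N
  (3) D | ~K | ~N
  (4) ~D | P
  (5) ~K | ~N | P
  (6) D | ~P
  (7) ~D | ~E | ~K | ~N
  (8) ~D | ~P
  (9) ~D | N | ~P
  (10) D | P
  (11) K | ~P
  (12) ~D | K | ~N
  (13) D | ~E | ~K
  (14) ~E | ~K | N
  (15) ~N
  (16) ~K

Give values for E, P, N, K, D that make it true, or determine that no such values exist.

Case P = True:
  (D | ~P) forces D = True.
  Clause (~D | ~P) is falsified — contradiction.
Case P = False:
  (~D | P) forces D = False.
  Clause (D | P) is falsified — contradiction.
Both cases fail, so the formula is unsatisfiable.

UNSATISFIABLE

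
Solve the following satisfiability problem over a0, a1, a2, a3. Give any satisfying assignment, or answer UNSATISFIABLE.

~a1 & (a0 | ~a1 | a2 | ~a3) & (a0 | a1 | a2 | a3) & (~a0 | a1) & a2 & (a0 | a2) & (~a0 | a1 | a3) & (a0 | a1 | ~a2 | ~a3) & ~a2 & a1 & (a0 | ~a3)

The formula is unsatisfiable.

Case a1 = True:
  Clause (~a1) is falsified — contradiction.
Case a1 = False:
  Clause (a1) is falsified — contradiction.
Both cases fail, so the formula is unsatisfiable.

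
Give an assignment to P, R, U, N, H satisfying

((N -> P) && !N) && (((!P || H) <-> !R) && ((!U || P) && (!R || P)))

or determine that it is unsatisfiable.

P = True; R = True; U = False; N = False; H = False

  (N -> P) && !N = True
    N -> P = True
    !N = True
  ((!P || H) <-> !R) && ((!U || P) && (!R || P)) = True
    (!P || H) <-> !R = True
      !P || H = False
        !P = False
      !R = False
    (!U || P) && (!R || P) = True
      !U || P = True
        !U = True
      !R || P = True
        !R = False
Both conjuncts True, so the formula holds.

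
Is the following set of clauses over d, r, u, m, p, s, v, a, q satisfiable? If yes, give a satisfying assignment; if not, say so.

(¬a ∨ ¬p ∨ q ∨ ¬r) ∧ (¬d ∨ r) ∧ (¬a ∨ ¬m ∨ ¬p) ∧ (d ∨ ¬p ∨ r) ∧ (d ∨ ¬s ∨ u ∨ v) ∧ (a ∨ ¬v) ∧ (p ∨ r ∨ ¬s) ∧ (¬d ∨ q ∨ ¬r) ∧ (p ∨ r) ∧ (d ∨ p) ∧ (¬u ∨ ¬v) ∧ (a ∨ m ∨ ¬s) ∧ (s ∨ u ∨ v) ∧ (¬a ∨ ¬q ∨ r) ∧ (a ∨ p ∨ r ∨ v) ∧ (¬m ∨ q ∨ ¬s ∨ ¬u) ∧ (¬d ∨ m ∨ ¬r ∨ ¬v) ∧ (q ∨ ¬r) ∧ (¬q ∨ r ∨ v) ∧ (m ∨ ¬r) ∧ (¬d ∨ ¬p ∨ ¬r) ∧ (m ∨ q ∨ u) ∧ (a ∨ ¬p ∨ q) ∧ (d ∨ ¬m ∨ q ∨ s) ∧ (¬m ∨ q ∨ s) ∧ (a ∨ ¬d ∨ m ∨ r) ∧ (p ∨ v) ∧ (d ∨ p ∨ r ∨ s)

Set d = True.
  then (¬d ∨ r) forces r = True.
  then (¬d ∨ q ∨ ¬r) forces q = True.
  then (m ∨ ¬r) forces m = True.
  then (¬d ∨ ¬p ∨ ¬r) forces p = False.
  then (p ∨ v) forces v = True.
  then (a ∨ ¬v) forces a = True.
  then (¬u ∨ ¬v) forces u = False.
Set s = True.
All clauses satisfied.

d=T; r=T; u=F; m=T; p=F; s=T; v=T; a=T; q=T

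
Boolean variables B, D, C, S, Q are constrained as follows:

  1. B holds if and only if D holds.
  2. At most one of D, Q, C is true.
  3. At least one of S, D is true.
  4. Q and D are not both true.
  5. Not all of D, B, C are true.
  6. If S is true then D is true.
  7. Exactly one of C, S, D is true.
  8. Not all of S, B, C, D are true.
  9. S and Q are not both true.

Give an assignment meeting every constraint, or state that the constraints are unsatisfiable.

B: True, D: True, C: False, S: False, Q: False

  (1) B=T, D=T — same ✓
  (2) {D, Q, C}: 1 true — at most one ✓
  (3) {S, D}: 1 true — at least one ✓
  (4) Q=F, D=T — not both ✓
  (5) {D, B, C}: 2/3 true — not all ✓
  (6) S=F ⇒ D: vacuous ✓
  (7) {C, S, D}: 1 true — exactly one ✓
  (8) {S, B, C, D}: 2/4 true — not all ✓
  (9) S=F, Q=F — not both ✓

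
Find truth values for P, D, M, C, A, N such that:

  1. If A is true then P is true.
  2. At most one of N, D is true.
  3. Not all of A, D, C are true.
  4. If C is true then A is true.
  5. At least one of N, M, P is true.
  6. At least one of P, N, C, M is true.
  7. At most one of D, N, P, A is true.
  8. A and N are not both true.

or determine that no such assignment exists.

P=F, D=F, M=F, C=F, A=F, N=T

  (1) A=F ⇒ P: vacuous ✓
  (2) {N, D}: 1 true — at most one ✓
  (3) {A, D, C}: 0/3 true — not all ✓
  (4) C=F ⇒ A: vacuous ✓
  (5) {N, M, P}: 1 true — at least one ✓
  (6) {P, N, C, M}: 1 true — at least one ✓
  (7) {D, N, P, A}: 1 true — at most one ✓
  (8) A=F, N=T — not both ✓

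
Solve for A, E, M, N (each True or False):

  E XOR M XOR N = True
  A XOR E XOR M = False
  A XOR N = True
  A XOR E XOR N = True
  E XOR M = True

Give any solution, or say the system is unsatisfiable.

A=T; E=F; M=T; N=F

E XOR M XOR N = F XOR T XOR F = True ✓
A XOR E XOR M = T XOR F XOR T = False ✓
A XOR N = T XOR F = True ✓
A XOR E XOR N = T XOR F XOR F = True ✓
E XOR M = F XOR T = True ✓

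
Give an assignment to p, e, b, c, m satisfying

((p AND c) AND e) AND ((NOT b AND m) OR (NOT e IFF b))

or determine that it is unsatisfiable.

p = True; e = True; b = False; c = True; m = False

  (p AND c) AND e = True
    p AND c = True
  (NOT b AND m) OR (NOT e IFF b) = True
    NOT b AND m = False
      NOT b = True
    NOT e IFF b = True
      NOT e = False
Both conjuncts True, so the formula holds.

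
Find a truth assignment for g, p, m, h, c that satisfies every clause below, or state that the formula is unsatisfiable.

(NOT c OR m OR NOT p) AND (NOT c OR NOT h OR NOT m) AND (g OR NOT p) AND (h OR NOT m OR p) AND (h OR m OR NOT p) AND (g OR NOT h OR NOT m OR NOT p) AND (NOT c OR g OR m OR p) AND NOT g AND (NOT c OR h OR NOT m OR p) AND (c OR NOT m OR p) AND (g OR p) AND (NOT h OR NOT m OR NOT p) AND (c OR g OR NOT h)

Case g = True:
  Clause (NOT g) is falsified — contradiction.
Case g = False:
  (g OR NOT p) forces p = False.
  Clause (g OR p) is falsified — contradiction.
Both cases fail, so the formula is unsatisfiable.

Unsatisfiable — no assignment works.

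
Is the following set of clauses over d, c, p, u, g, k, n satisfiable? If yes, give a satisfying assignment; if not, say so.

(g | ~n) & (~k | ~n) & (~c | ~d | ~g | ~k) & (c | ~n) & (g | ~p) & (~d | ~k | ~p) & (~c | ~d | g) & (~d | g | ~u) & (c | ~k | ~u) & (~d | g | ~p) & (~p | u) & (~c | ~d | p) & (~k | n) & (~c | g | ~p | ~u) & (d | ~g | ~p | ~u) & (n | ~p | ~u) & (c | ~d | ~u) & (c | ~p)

Set d = False.
Set c = True.
Set p = False.
Set u = False.
Set g = True.
Set k = False.
Set n = False.
All clauses satisfied.

d = False, c = True, p = False, u = False, g = True, k = False, n = False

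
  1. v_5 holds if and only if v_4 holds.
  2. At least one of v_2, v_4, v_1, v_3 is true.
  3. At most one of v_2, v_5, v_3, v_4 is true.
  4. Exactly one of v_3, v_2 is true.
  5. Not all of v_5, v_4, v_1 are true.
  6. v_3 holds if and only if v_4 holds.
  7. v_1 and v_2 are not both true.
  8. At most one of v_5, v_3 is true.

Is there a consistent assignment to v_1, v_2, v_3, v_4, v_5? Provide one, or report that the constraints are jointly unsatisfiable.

v_1 = False, v_2 = True, v_3 = False, v_4 = False, v_5 = False

  (1) v_5=F, v_4=F — same ✓
  (2) {v_2, v_4, v_1, v_3}: 1 true — at least one ✓
  (3) {v_2, v_5, v_3, v_4}: 1 true — at most one ✓
  (4) {v_3, v_2}: 1 true — exactly one ✓
  (5) {v_5, v_4, v_1}: 0/3 true — not all ✓
  (6) v_3=F, v_4=F — same ✓
  (7) v_1=F, v_2=T — not both ✓
  (8) {v_5, v_3}: 0 true — at most one ✓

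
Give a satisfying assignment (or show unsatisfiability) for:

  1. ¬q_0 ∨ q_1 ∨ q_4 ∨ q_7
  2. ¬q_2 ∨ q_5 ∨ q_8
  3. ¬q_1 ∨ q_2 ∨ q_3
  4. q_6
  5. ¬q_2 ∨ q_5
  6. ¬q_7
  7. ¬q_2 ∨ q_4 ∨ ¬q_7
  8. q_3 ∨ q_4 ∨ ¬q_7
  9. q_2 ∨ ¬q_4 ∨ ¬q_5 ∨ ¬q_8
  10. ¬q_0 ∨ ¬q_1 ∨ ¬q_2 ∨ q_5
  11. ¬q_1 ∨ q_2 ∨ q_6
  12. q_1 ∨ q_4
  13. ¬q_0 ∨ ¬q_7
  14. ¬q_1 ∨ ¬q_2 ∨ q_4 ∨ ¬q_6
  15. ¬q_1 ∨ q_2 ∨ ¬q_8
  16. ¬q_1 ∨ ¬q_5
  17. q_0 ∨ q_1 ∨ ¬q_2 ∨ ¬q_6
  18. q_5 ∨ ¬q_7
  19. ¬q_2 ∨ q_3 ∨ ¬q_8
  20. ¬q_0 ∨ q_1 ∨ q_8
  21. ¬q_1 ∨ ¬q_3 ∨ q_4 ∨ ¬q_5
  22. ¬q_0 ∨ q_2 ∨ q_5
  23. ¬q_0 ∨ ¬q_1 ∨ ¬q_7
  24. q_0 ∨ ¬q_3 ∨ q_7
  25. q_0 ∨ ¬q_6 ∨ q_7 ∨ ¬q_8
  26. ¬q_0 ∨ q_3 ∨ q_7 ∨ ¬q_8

q_0: True; q_1: False; q_2: True; q_3: True; q_4: True; q_5: True; q_6: True; q_7: False; q_8: True

Unit clause (q_6) forces q_6 = True.
Unit clause (¬q_7) forces q_7 = False.
Set q_0 = True.
Try q_1 = True:
  (¬q_1 ∨ ¬q_5) forces q_5 = False.
  (¬q_2 ∨ q_5) forces q_2 = False.
  clause (¬q_0 ∨ q_2 ∨ q_5) is falsified — backtrack.
So q_1 = False.
  then (¬q_0 ∨ q_1 ∨ q_4 ∨ q_7) forces q_4 = True.
  then (¬q_0 ∨ q_1 ∨ q_8) forces q_8 = True.
  then (¬q_0 ∨ q_3 ∨ q_7 ∨ ¬q_8) forces q_3 = True.
Set q_2 = True.
  then (¬q_2 ∨ q_5) forces q_5 = True.
All clauses satisfied.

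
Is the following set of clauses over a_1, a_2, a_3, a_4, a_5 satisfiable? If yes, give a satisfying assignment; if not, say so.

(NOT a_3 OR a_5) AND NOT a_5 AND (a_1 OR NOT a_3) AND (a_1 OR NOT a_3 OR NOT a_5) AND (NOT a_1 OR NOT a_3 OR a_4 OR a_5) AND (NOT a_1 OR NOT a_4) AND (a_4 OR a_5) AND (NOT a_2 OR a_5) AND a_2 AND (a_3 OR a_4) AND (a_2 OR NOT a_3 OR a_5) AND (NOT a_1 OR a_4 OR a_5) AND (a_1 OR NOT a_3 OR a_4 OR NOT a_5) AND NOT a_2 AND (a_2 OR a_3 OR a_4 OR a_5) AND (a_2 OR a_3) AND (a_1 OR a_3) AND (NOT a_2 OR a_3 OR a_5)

Case a_2 = True:
  Clause (NOT a_2) is falsified — contradiction.
Case a_2 = False:
  Clause (a_2) is falsified — contradiction.
Both cases fail, so the formula is unsatisfiable.

No satisfying assignment exists.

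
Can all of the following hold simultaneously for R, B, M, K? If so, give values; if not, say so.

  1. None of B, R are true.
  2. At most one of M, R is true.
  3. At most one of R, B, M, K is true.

R = False; B = False; M = False; K = True

  (1) {B, R}: 0 true — none ✓
  (2) {M, R}: 0 true — at most one ✓
  (3) {R, B, M, K}: 1 true — at most one ✓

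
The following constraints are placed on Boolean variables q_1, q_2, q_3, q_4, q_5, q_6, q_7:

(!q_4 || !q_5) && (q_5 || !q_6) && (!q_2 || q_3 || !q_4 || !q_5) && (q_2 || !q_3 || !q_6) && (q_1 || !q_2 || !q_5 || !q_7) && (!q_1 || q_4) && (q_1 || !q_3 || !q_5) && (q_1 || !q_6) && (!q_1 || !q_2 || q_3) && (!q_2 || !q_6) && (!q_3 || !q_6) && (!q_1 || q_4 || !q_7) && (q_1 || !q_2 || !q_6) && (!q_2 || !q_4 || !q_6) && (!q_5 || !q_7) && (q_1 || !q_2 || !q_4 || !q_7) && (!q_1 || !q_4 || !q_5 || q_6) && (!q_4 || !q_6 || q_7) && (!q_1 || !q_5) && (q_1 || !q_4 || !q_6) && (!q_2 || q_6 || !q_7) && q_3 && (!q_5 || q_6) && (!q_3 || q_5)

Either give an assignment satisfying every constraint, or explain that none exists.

Unsatisfiable — no assignment works.

Case q_3 = True:
  (!q_3 || !q_6) forces q_6 = False.
  (!q_5 || q_6) forces q_5 = False.
  Clause (!q_3 || q_5) is falsified — contradiction.
Case q_3 = False:
  Clause (q_3) is falsified — contradiction.
Both cases fail, so the formula is unsatisfiable.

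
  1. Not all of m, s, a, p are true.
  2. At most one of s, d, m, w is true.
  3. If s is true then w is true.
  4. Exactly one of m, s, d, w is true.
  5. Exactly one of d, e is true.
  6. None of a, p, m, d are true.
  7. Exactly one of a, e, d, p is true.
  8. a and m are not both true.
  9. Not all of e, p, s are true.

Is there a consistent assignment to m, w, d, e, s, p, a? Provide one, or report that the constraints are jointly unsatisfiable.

m = False, w = True, d = False, e = True, s = False, p = False, a = False

  (1) {m, s, a, p}: 0/4 true — not all ✓
  (2) {s, d, m, w}: 1 true — at most one ✓
  (3) s=F ⇒ w: vacuous ✓
  (4) {m, s, d, w}: 1 true — exactly one ✓
  (5) {d, e}: 1 true — exactly one ✓
  (6) {a, p, m, d}: 0 true — none ✓
  (7) {a, e, d, p}: 1 true — exactly one ✓
  (8) a=F, m=F — not both ✓
  (9) {e, p, s}: 1/3 true — not all ✓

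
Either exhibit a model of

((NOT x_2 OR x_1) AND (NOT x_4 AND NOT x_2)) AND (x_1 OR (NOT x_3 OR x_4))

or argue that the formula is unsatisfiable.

x_1 = False; x_2 = False; x_3 = False; x_4 = False

  (NOT x_2 OR x_1) AND (NOT x_4 AND NOT x_2) = True
    NOT x_2 OR x_1 = True
      NOT x_2 = True
    NOT x_4 AND NOT x_2 = True
      NOT x_4 = True
      NOT x_2 = True
  x_1 OR (NOT x_3 OR x_4) = True
    NOT x_3 OR x_4 = True
      NOT x_3 = True
Both conjuncts True, so the formula holds.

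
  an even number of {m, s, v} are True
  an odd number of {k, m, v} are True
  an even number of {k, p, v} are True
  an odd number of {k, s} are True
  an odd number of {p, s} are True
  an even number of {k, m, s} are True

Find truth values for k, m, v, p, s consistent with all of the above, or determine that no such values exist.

k = False; m = True; v = False; p = False; s = True

{m, s, v}: 2 true → even ✓
{k, m, v}: 1 true → odd ✓
{k, p, v}: 0 true → even ✓
{k, s}: 1 true → odd ✓
{p, s}: 1 true → odd ✓
{k, m, s}: 2 true → even ✓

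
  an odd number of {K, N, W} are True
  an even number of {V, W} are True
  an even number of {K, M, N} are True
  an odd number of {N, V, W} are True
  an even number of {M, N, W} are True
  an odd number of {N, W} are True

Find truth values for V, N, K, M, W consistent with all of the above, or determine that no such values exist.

V = False, N = True, K = False, M = True, W = False

{K, N, W}: 1 true → odd ✓
{V, W}: 0 true → even ✓
{K, M, N}: 2 true → even ✓
{N, V, W}: 1 true → odd ✓
{M, N, W}: 2 true → even ✓
{N, W}: 1 true → odd ✓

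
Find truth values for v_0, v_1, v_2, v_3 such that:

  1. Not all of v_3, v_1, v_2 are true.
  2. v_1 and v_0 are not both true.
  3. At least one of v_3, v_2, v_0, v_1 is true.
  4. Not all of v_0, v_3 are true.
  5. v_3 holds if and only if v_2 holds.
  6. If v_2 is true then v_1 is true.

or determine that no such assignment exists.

v_0=F; v_1=T; v_2=F; v_3=F

  (1) {v_3, v_1, v_2}: 1/3 true — not all ✓
  (2) v_1=T, v_0=F — not both ✓
  (3) {v_3, v_2, v_0, v_1}: 1 true — at least one ✓
  (4) {v_0, v_3}: 0/2 true — not all ✓
  (5) v_3=F, v_2=F — same ✓
  (6) v_2=F ⇒ v_1: vacuous ✓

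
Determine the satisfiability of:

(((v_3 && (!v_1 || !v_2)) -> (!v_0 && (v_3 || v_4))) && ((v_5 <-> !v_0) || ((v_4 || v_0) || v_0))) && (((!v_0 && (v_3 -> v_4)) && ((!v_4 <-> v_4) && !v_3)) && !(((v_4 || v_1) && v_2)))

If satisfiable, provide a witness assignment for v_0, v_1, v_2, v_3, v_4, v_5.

The formula is unsatisfiable.

The conjunct !v_4 <-> v_4 is unsatisfiable on its own:
  v_4=F: evaluates to False.
  v_4=T: evaluates to False.
So the whole conjunction is unsatisfiable.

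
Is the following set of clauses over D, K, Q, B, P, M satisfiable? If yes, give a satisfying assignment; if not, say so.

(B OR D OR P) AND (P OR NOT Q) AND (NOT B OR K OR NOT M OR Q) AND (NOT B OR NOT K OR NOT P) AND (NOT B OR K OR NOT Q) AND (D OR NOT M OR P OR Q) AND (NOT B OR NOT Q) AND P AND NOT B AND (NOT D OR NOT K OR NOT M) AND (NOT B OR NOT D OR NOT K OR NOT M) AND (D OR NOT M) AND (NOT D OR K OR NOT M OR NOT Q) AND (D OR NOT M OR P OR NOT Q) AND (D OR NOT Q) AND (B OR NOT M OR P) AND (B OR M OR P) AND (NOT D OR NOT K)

Unit clause (P) forces P = True.
Unit clause (NOT B) forces B = False.
Set D = True.
  then (NOT D OR NOT K) forces K = False.
Set Q = True.
  then (NOT D OR K OR NOT M OR NOT Q) forces M = False.
All clauses satisfied.

D = True; K = False; Q = True; B = False; P = True; M = False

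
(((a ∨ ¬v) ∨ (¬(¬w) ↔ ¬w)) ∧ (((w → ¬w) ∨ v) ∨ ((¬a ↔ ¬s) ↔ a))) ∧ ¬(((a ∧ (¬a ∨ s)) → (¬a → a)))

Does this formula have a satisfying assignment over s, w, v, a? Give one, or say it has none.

The conjunct ¬(((a ∧ (¬a ∨ s)) → (¬a → a))) is unsatisfiable on its own:
  s=F, a=F: evaluates to False.
  s=F, a=T: evaluates to False.
  s=T, a=F: evaluates to False.
  s=T, a=T: evaluates to False.
So the whole conjunction is unsatisfiable.

Unsatisfiable — no assignment works.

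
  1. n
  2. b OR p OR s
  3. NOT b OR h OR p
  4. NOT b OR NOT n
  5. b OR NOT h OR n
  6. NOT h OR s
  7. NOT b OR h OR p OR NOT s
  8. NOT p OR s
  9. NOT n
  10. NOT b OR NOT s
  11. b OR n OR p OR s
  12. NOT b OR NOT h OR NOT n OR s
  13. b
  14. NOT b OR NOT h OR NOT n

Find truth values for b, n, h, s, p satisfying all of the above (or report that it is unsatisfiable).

Unsatisfiable — no assignment works.

Case n = True:
  Clause (NOT n) is falsified — contradiction.
Case n = False:
  Clause (n) is falsified — contradiction.
Both cases fail, so the formula is unsatisfiable.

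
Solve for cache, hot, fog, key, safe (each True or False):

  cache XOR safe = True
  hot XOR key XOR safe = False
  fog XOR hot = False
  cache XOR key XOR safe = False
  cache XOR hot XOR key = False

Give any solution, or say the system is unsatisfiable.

No satisfying assignment exists.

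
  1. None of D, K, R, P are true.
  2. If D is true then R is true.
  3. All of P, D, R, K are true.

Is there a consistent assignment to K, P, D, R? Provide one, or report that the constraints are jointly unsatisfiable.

The formula is unsatisfiable.

Case K = True:
  Constraint (1) is violated (K=T) — contradiction.
Case K = False:
  Constraint (3) is violated (K=F) — contradiction.
Both cases fail — unsatisfiable.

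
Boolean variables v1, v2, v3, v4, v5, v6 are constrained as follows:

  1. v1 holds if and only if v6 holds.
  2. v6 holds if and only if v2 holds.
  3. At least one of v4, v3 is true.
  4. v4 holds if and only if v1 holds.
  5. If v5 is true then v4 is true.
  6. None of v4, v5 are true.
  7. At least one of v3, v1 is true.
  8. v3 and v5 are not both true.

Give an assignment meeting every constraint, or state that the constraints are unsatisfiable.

v1=F, v2=F, v3=T, v4=F, v5=F, v6=F

  (1) v1=F, v6=F — same ✓
  (2) v6=F, v2=F — same ✓
  (3) {v4, v3}: 1 true — at least one ✓
  (4) v4=F, v1=F — same ✓
  (5) v5=F ⇒ v4: vacuous ✓
  (6) {v4, v5}: 0 true — none ✓
  (7) {v3, v1}: 1 true — at least one ✓
  (8) v3=T, v5=F — not both ✓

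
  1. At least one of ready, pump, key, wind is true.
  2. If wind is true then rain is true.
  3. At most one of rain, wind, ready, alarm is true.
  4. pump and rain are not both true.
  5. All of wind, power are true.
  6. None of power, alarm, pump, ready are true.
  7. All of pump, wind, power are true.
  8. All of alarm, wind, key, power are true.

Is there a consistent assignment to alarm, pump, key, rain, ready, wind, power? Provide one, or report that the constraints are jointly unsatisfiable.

UNSATISFIABLE

Case alarm = True:
  Constraint (6) is violated (alarm=T) — contradiction.
Case alarm = False:
  Constraint (8) is violated (alarm=F) — contradiction.
Both cases fail — unsatisfiable.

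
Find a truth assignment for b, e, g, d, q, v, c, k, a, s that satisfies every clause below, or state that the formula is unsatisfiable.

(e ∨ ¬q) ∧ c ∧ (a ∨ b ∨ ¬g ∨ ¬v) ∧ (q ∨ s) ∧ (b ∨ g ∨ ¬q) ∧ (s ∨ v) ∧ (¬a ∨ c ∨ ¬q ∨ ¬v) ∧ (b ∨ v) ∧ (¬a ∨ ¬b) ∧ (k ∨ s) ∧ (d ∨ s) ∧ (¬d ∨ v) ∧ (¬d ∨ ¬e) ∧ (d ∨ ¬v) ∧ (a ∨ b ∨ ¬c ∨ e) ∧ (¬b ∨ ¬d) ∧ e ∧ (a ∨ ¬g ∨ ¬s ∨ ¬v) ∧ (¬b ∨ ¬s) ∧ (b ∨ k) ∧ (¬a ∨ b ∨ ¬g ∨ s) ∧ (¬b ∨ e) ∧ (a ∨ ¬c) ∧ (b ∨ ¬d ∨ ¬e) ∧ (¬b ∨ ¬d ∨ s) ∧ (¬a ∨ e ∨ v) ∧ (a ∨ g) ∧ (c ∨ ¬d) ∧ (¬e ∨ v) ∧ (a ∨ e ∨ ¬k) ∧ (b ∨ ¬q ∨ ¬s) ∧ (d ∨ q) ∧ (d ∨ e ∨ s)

Case e = True:
  (c) forces c = True.
  (¬d ∨ ¬e) forces d = False.
  (d ∨ s) forces s = True.
  (d ∨ ¬v) forces v = False.
  Clause (¬e ∨ v) is falsified — contradiction.
Case e = False:
  Clause (e) is falsified — contradiction.
Both cases fail, so the formula is unsatisfiable.

The formula is unsatisfiable.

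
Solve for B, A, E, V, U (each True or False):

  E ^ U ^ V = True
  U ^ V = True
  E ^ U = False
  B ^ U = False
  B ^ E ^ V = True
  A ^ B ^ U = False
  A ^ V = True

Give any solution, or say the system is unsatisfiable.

B = False; A = False; E = False; V = True; U = False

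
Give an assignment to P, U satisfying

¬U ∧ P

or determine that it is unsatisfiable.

P=T, U=F

  ¬U = True
Both conjuncts True, so the formula holds.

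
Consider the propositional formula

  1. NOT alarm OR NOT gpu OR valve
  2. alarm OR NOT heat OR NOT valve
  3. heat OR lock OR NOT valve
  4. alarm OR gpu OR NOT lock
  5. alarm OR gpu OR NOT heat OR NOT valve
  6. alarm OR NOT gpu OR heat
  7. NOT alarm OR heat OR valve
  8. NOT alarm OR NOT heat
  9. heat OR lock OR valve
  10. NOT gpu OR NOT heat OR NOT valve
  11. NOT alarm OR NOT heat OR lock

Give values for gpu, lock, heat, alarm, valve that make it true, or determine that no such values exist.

Set gpu = False.
Set lock = False.
Try heat = False:
  (heat OR lock OR NOT valve) forces valve = False.
  clause (heat OR lock OR valve) is falsified — backtrack.
So heat = True.
  then (NOT alarm OR NOT heat) forces alarm = False.
  then (alarm OR NOT heat OR NOT valve) forces valve = False.
All clauses satisfied.

gpu: False, lock: False, heat: True, alarm: False, valve: False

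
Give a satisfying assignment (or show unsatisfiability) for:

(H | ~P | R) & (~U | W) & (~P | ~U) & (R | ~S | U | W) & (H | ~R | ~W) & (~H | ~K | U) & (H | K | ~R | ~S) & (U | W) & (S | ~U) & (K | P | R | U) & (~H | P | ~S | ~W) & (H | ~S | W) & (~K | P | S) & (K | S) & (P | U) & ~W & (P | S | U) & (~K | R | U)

The formula is unsatisfiable.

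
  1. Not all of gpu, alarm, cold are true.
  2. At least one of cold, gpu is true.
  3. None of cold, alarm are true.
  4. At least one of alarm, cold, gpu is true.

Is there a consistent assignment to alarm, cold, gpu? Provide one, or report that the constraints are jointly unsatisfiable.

alarm: False, cold: False, gpu: True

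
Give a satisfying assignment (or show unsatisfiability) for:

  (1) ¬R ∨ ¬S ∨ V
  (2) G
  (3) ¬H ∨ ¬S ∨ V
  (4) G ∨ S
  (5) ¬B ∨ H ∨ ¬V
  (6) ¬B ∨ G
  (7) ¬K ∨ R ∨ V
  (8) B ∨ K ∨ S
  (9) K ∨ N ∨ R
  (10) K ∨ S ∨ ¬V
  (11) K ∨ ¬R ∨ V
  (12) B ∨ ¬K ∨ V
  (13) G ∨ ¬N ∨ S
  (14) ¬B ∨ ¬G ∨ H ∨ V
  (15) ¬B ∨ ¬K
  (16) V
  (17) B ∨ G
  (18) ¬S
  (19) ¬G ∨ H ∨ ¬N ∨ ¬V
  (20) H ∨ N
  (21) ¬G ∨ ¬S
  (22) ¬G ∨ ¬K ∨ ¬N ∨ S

Unit clause (G) forces G = True.
Unit clause (V) forces V = True.
Unit clause (¬S) forces S = False.
In (K ∨ S ∨ ¬V) only K is left, so K = True.
In (¬B ∨ ¬K) only ¬B is left, so B = False.
In (¬G ∨ ¬K ∨ ¬N ∨ S) only ¬N is left, so N = False.
In (H ∨ N) only H is left, so H = True.
Set R = True.
All clauses satisfied.

R = True, S = False, H = True, K = True, V = True, B = False, G = True, N = False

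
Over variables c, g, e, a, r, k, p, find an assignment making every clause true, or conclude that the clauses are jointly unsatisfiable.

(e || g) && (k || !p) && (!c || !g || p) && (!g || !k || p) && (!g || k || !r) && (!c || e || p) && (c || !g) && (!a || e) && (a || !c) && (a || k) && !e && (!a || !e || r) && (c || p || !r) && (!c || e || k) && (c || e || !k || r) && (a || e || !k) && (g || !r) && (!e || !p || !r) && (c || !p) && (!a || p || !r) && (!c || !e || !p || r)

No satisfying assignment exists.

Case c = True:
  (a || !c) forces a = True.
  (!a || e) forces e = True.
  Clause (!e) is falsified — contradiction.
Case c = False:
  (c || !g) forces g = False.
  (e || g) forces e = True.
  Clause (!e) is falsified — contradiction.
Both cases fail, so the formula is unsatisfiable.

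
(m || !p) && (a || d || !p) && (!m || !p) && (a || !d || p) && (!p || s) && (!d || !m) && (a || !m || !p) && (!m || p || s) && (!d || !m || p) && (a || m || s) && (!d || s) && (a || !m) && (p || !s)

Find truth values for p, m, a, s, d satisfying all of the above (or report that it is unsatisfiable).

p = False; m = False; a = True; s = False; d = False

Set p = False.
  then (p || !s) forces s = False.
  then (!m || p || s) forces m = False.
  then (a || m || s) forces a = True.
  then (!d || s) forces d = False.
All clauses satisfied.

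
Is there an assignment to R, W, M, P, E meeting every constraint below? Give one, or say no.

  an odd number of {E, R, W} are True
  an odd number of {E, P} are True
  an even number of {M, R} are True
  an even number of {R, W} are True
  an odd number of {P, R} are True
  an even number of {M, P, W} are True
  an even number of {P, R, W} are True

R: True; W: True; M: True; P: False; E: True

{E, R, W}: 3 true → odd ✓
{E, P}: 1 true → odd ✓
{M, R}: 2 true → even ✓
{R, W}: 2 true → even ✓
{P, R}: 1 true → odd ✓
{M, P, W}: 2 true → even ✓
{P, R, W}: 2 true → even ✓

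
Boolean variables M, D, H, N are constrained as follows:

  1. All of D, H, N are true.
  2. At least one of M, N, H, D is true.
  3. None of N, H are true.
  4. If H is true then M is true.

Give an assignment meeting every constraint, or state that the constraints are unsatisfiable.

Case H = True:
  Constraint (3) is violated (H=T) — contradiction.
Case H = False:
  Constraint (1) is violated (H=F) — contradiction.
Both cases fail — unsatisfiable.

The formula is unsatisfiable.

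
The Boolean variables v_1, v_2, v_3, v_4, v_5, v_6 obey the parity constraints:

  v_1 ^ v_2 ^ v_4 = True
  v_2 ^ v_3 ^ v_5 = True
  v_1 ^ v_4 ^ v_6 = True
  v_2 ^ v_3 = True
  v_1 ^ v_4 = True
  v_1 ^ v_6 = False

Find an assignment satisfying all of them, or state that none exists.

v_1: False; v_2: False; v_3: True; v_4: True; v_5: False; v_6: False

v_1 ^ v_2 ^ v_4 = F ^ F ^ T = True ✓
v_2 ^ v_3 ^ v_5 = F ^ T ^ F = True ✓
v_1 ^ v_4 ^ v_6 = F ^ T ^ F = True ✓
v_2 ^ v_3 = F ^ T = True ✓
v_1 ^ v_4 = F ^ T = True ✓
v_1 ^ v_6 = F ^ F = False ✓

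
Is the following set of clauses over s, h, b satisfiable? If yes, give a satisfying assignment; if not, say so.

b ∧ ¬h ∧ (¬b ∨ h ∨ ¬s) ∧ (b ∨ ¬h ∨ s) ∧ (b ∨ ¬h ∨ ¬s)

s=F, h=F, b=T

Unit clause (b) forces b = True.
Unit clause (¬h) forces h = False.
In (¬b ∨ h ∨ ¬s) only ¬s is left, so s = False.
Check each clause:
  (b): b holds.
  (¬h): ¬h holds.
  (¬b ∨ h ∨ ¬s): ¬s holds.
  (b ∨ ¬h ∨ s): b holds.
  (b ∨ ¬h ∨ ¬s): b holds.
All clauses satisfied.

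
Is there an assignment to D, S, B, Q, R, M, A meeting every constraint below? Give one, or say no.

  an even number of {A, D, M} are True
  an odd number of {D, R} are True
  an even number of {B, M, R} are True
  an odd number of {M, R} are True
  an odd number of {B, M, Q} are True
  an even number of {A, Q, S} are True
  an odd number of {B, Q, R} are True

No satisfying assignment exists.

Adding constraints 4, 5, 7 mod 2: every variable appears an even number of times on the left, so the left side is 0.
But the right sides sum to 1 (mod 2). 0 ≠ 1 — the system is inconsistent.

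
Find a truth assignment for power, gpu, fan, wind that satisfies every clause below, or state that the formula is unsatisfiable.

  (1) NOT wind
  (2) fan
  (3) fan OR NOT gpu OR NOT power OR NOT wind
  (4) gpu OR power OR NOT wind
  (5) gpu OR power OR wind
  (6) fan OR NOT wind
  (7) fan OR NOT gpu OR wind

Unit clause (NOT wind) forces wind = False.
Unit clause (fan) forces fan = True.
Set power = False.
  then (gpu OR power OR wind) forces gpu = True.
Check each clause:
  (NOT wind): NOT wind holds.
  (fan): fan holds.
  (fan OR NOT gpu OR NOT power OR NOT wind): fan holds.
  (gpu OR power OR NOT wind): gpu holds.
  (gpu OR power OR wind): gpu holds.
  (fan OR NOT wind): fan holds.
  (fan OR NOT gpu OR wind): fan holds.
All clauses satisfied.

power = False, gpu = True, fan = True, wind = False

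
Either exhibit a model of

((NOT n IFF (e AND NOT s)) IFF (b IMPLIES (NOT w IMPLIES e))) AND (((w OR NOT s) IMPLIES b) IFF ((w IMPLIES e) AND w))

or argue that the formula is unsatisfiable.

b = True; e = True; w = True; n = False; s = False

  (NOT n IFF (e AND NOT s)) IFF (b IMPLIES (NOT w IMPLIES e)) = True
    NOT n IFF (e AND NOT s) = True
      NOT n = True
      e AND NOT s = True
        NOT s = True
    b IMPLIES (NOT w IMPLIES e) = True
      NOT w IMPLIES e = True
        NOT w = False
  ((w OR NOT s) IMPLIES b) IFF ((w IMPLIES e) AND w) = True
    (w OR NOT s) IMPLIES b = True
      w OR NOT s = True
        NOT s = True
    (w IMPLIES e) AND w = True
      w IMPLIES e = True
Both conjuncts True, so the formula holds.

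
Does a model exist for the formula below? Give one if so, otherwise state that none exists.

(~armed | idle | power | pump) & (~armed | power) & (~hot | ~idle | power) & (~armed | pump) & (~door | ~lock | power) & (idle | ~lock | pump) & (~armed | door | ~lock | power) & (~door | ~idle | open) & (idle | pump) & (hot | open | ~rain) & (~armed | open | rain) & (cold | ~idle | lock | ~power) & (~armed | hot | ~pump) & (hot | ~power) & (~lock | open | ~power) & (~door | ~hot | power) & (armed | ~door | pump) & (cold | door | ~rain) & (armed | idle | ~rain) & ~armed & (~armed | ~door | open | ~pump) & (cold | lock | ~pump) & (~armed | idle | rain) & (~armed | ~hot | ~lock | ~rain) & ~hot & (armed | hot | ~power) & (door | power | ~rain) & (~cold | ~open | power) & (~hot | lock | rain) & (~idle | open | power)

armed: False, lock: False, hot: False, cold: True, door: True, rain: False, power: False, idle: False, open: False, pump: True

Unit clause (~armed) forces armed = False.
Unit clause (~hot) forces hot = False.
In (armed | hot | ~power) only ~power is left, so power = False.
Set lock = False.
Set cold = True.
  then (~cold | ~open | power) forces open = False.
  then (~idle | open | power) forces idle = False.
  then (idle | pump) forces pump = True.
  then (hot | open | ~rain) forces rain = False.
Set door = True.
All clauses satisfied.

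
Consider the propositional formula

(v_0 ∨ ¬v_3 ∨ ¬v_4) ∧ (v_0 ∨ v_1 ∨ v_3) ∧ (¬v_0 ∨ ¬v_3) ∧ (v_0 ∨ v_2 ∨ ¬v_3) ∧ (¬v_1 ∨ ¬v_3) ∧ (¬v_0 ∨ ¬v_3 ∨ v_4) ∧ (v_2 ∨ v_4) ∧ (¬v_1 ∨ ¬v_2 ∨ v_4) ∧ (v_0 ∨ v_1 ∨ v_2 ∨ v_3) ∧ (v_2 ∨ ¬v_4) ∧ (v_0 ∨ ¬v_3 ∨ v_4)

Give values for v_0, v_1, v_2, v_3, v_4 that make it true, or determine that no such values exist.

Set v_0 = True.
  then (¬v_0 ∨ ¬v_3) forces v_3 = False.
Set v_1 = False.
Try v_2 = False:
  (v_2 ∨ v_4) forces v_4 = True.
  clause (v_2 ∨ ¬v_4) is falsified — backtrack.
So v_2 = True.
Set v_4 = False.
All clauses satisfied.

v_0: True, v_1: False, v_2: True, v_3: False, v_4: False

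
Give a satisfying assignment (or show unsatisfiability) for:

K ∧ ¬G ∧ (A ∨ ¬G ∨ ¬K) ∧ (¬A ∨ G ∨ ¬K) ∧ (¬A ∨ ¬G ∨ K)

Unit clause (K) forces K = True.
Unit clause (¬G) forces G = False.
In (¬A ∨ G ∨ ¬K) only ¬A is left, so A = False.
Check each clause:
  (K): K holds.
  (¬G): ¬G holds.
  (A ∨ ¬G ∨ ¬K): ¬G holds.
  (¬A ∨ G ∨ ¬K): ¬A holds.
  (¬A ∨ ¬G ∨ K): ¬A holds.
All clauses satisfied.

K = True; G = False; A = False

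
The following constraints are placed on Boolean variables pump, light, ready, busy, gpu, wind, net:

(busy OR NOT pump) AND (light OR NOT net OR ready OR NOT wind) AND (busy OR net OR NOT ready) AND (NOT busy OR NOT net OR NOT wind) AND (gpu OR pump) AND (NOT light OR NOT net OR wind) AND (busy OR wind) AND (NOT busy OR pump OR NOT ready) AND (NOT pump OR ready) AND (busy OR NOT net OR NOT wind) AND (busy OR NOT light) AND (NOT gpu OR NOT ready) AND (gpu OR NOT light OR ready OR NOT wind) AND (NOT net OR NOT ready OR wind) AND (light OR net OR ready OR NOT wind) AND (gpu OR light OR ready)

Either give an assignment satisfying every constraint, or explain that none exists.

Set pump = False.
  then (gpu OR pump) forces gpu = True.
  then (NOT gpu OR NOT ready) forces ready = False.
Set light = True.
  then (busy OR NOT light) forces busy = True.
Set wind = True.
  then (NOT busy OR NOT net OR NOT wind) forces net = False.
All clauses satisfied.

pump=F, light=T, ready=F, busy=T, gpu=T, wind=T, net=F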